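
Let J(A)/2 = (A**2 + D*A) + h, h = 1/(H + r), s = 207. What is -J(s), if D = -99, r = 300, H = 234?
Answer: -11938105/267 ≈ -44712.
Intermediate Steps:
h = 1/534 (h = 1/(234 + 300) = 1/534 ≈ 0.0018727)
J(A) = 1/267 - 198*A + 2*A**2 (J(A) = 2*((A**2 - 99*A) + 1/534) = 2*(1/534 + A**2 - 99*A) = 1/267 - 198*A + 2*A**2)
-J(s) = -(1/267 - 198*207 + 2*207**2) = -(1/267 - 40986 + 2*42849) = -(1/267 - 40986 + 85698) = -1*11938105/267 = -11938105/267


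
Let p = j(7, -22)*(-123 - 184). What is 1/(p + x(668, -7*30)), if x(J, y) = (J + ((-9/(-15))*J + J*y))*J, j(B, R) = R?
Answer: -5/464931638 ≈ -1.0754e-8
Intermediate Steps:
p = 6754 (p = -22*(-123 - 184) = -22*(-307) = 6754)
x(J, y) = J*(8*J/5 + J*y) (x(J, y) = (J + ((-9*(-1/15))*J + J*y))*J = (J + (3*J/5 + J*y))*J = (8*J/5 + J*y)*J = J*(8*J/5 + J*y))
1/(p + x(668, -7*30)) = 1/(6754 + 668**2*(8/5 - 7*30)) = 1/(6754 + 446224*(8/5 - 210)) = 1/(6754 + 446224*(-1042/5)) = 1/(6754 - 464965408/5) = 1/(-464931638/5) = -5/464931638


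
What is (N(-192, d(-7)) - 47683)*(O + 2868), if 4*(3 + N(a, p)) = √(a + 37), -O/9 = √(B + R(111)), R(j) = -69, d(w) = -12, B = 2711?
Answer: -3*(956 - 3*√2642)*(190744 - I*√155)/4 ≈ -1.147e+8 + 7486.7*I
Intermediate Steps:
O = -9*√2642 (O = -9*√(2711 - 69) = -9*√2642 ≈ -462.60)
N(a, p) = -3 + √(37 + a)/4 (N(a, p) = -3 + √(a + 37)/4 = -3 + √(37 + a)/4)
(N(-192, d(-7)) - 47683)*(O + 2868) = ((-3 + √(37 - 192)/4) - 47683)*(-9*√2642 + 2868) = ((-3 + √(-155)/4) - 47683)*(2868 - 9*√2642) = ((-3 + (I*√155)/4) - 47683)*(2868 - 9*√2642) = ((-3 + I*√155/4) - 47683)*(2868 - 9*√2642) = (-47686 + I*√155/4)*(2868 - 9*√2642)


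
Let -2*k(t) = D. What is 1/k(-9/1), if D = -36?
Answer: 1/18 ≈ 0.055556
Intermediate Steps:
k(t) = 18 (k(t) = -½*(-36) = 18)
1/k(-9/1) = 1/18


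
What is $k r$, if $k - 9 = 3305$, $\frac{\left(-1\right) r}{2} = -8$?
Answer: $53024$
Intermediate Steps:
$r = 16$ ($r = \left(-2\right) \left(-8\right) = 16$)
$k = 3314$ ($k = 9 + 3305 = 3314$)
$k r = 3314 \cdot 16 = 53024$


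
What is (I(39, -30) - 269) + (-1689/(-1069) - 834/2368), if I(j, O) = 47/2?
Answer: -309174365/1265696 ≈ -244.27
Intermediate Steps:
I(j, O) = 47/2 (I(j, O) = 47*(½) = 47/2)
(I(39, -30) - 269) + (-1689/(-1069) - 834/2368) = (47/2 - 269) + (-1689/(-1069) - 834/2368) = -491/2 + (-1689*(-1/1069) - 834*1/2368) = -491/2 + (1689/1069 - 417/1184) = -491/2 + 1554003/1265696 = -309174365/1265696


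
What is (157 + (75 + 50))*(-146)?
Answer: -41172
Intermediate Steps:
(157 + (75 + 50))*(-146) = (157 + 125)*(-146) = 282*(-146) = -41172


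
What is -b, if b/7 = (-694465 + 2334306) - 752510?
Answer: -6211317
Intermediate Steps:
b = 6211317 (b = 7*((-694465 + 2334306) - 752510) = 7*(1639841 - 752510) = 7*887331 = 6211317)
-b = -1*6211317 = -6211317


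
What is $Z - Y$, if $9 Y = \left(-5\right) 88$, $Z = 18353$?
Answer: $\frac{165617}{9} \approx 18402.0$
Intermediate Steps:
$Y = - \frac{440}{9}$ ($Y = \frac{\left(-5\right) 88}{9} = \frac{1}{9} \left(-440\right) = - \frac{440}{9} \approx -48.889$)
$Z - Y = 18353 - - \frac{440}{9} = 18353 + \frac{440}{9} = \frac{165617}{9}$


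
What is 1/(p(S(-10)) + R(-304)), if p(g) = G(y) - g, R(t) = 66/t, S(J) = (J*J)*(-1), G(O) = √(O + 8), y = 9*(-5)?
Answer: 2305384/230892737 - 23104*I*√37/230892737 ≈ 0.0099847 - 0.00060866*I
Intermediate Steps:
y = -45
G(O) = √(8 + O)
S(J) = -J² (S(J) = J²*(-1) = -J²)
p(g) = -g + I*√37 (p(g) = √(8 - 45) - g = √(-37) - g = I*√37 - g = -g + I*√37)
1/(p(S(-10)) + R(-304)) = 1/((-(-1)*(-10)² + I*√37) + 66/(-304)) = 1/((-(-1)*100 + I*√37) + 66*(-1/304)) = 1/((-1*(-100) + I*√37) - 33/152) = 1/((100 + I*√37) - 33/152) = 1/(15167/152 + I*√37)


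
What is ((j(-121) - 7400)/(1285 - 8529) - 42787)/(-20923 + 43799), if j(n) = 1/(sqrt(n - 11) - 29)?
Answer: -301573204015/161239472912 + I*sqrt(33)/80619736456 ≈ -1.8703 + 7.1255e-11*I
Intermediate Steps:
j(n) = 1/(-29 + sqrt(-11 + n)) (j(n) = 1/(sqrt(-11 + n) - 29) = 1/(-29 + sqrt(-11 + n)))
((j(-121) - 7400)/(1285 - 8529) - 42787)/(-20923 + 43799) = ((1/(-29 + sqrt(-11 - 121)) - 7400)/(1285 - 8529) - 42787)/(-20923 + 43799) = ((1/(-29 + sqrt(-132)) - 7400)/(-7244) - 42787)/22876 = ((1/(-29 + 2*I*sqrt(33)) - 7400)*(-1/7244) - 42787)*(1/22876) = ((-7400 + 1/(-29 + 2*I*sqrt(33)))*(-1/7244) - 42787)*(1/22876) = ((1850/1811 - 1/(7244*(-29 + 2*I*sqrt(33)))) - 42787)*(1/22876) = (-77485407/1811 - 1/(7244*(-29 + 2*I*sqrt(33))))*(1/22876) = -77485407/41428436 - 1/(165713744*(-29 + 2*I*sqrt(33)))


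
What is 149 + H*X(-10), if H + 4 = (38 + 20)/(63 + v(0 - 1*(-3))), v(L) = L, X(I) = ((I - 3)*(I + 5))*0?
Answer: 149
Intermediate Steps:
X(I) = 0 (X(I) = ((-3 + I)*(5 + I))*0 = 0)
H = -103/33 (H = -4 + (38 + 20)/(63 + (0 - 1*(-3))) = -4 + 58/(63 + (0 + 3)) = -4 + 58/(63 + 3) = -4 + 58/66 = -4 + 58*(1/66) = -4 + 29/33 = -103/33 ≈ -3.1212)
149 + H*X(-10) = 149 - 103/33*0 = 149 + 0 = 149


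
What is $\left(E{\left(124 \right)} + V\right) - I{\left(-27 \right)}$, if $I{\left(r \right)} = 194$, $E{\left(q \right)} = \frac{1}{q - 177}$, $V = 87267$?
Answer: $\frac{4614868}{53} \approx 87073.0$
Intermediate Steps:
$E{\left(q \right)} = \frac{1}{-177 + q}$
$\left(E{\left(124 \right)} + V\right) - I{\left(-27 \right)} = \left(\frac{1}{-177 + 124} + 87267\right) - 194 = \left(\frac{1}{-53} + 87267\right) - 194 = \left(- \frac{1}{53} + 87267\right) - 194 = \frac{4625150}{53} - 194 = \frac{4614868}{53}$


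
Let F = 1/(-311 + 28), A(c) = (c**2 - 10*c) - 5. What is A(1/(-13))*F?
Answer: 714/47827 ≈ 0.014929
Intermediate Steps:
A(c) = -5 + c**2 - 10*c
F = -1/283 (F = 1/(-283) = -1/283 ≈ -0.0035336)
A(1/(-13))*F = (-5 + (1/(-13))**2 - 10/(-13))*(-1/283) = (-5 + (-1/13)**2 - 10*(-1/13))*(-1/283) = (-5 + 1/169 + 10/13)*(-1/283) = -714/169*(-1/283) = 714/47827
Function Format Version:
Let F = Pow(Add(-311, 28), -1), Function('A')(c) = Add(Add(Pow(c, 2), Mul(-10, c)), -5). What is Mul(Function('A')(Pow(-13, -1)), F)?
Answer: Rational(714, 47827) ≈ 0.014929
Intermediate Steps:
Function('A')(c) = Add(-5, Pow(c, 2), Mul(-10, c))
F = Rational(-1, 283) (F = Pow(-283, -1) = Rational(-1, 283) ≈ -0.0035336)
Mul(Function('A')(Pow(-13, -1)), F) = Mul(Add(-5, Pow(Pow(-13, -1), 2), Mul(-10, Pow(-13, -1))), Rational(-1, 283)) = Mul(Add(-5, Pow(Rational(-1, 13), 2), Mul(-10, Rational(-1, 13))), Rational(-1, 283)) = Mul(Add(-5, Rational(1, 169), Rational(10, 13)), Rational(-1, 283)) = Mul(Rational(-714, 169), Rational(-1, 283)) = Rational(714, 47827)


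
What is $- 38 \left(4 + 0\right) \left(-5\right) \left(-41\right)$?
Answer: $-31160$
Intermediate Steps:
$- 38 \left(4 + 0\right) \left(-5\right) \left(-41\right) = - 38 \cdot 4 \left(-5\right) \left(-41\right) = \left(-38\right) \left(-20\right) \left(-41\right) = 760 \left(-41\right) = -31160$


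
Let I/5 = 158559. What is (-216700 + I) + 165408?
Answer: 741503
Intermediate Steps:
I = 792795 (I = 5*158559 = 792795)
(-216700 + I) + 165408 = (-216700 + 792795) + 165408 = 576095 + 165408 = 741503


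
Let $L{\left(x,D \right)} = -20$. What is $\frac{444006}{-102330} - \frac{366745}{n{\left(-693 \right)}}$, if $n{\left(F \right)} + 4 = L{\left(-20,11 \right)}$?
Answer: $\frac{231594813}{15160} \approx 15277.0$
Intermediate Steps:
$n{\left(F \right)} = -24$ ($n{\left(F \right)} = -4 - 20 = -24$)
$\frac{444006}{-102330} - \frac{366745}{n{\left(-693 \right)}} = \frac{444006}{-102330} - \frac{366745}{-24} = 444006 \left(- \frac{1}{102330}\right) - - \frac{366745}{24} = - \frac{24667}{5685} + \frac{366745}{24} = \frac{231594813}{15160}$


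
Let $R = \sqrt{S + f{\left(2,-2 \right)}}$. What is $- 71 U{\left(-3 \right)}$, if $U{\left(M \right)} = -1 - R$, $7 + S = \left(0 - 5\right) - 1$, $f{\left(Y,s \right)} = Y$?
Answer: $71 + 71 i \sqrt{11} \approx 71.0 + 235.48 i$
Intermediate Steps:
$S = -13$ ($S = -7 + \left(\left(0 - 5\right) - 1\right) = -7 - 6 = -13$)
$R = i \sqrt{11}$ ($R = \sqrt{-13 + 2} = \sqrt{-11} = i \sqrt{11} \approx 3.3166 i$)
$U{\left(M \right)} = -1 - i \sqrt{11}$
$- 71 U{\left(-3 \right)} = - 71 \left(-1 - i \sqrt{11}\right) = 71 + 71 i \sqrt{11}$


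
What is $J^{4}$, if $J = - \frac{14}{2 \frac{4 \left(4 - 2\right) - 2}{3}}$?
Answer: $\frac{2401}{16} \approx 150.06$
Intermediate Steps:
$J = - \frac{7}{2}$ ($J = - \frac{14}{2 \left(4 \cdot 2 - 2\right) \frac{1}{3}} = - \frac{14}{2 \left(8 - 2\right) \frac{1}{3}} = - \frac{14}{2 \cdot 6 \cdot \frac{1}{3}} = - \frac{14}{2 \cdot 2} = - \frac{14}{4} = \left(-14\right) \frac{1}{4} = - \frac{7}{2} \approx -3.5$)
$J^{4} = \left(- \frac{7}{2}\right)^{4} = \frac{2401}{16}$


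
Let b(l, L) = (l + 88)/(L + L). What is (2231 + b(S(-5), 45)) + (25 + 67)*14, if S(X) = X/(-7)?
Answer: 246399/70 ≈ 3520.0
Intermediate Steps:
S(X) = -X/7 (S(X) = X*(-1/7) = -X/7)
b(l, L) = (88 + l)/(2*L) (b(l, L) = (88 + l)/((2*L)) = (88 + l)*(1/(2*L)) = (88 + l)/(2*L))
(2231 + b(S(-5), 45)) + (25 + 67)*14 = (2231 + (1/2)*(88 - 1/7*(-5))/45) + (25 + 67)*14 = (2231 + (1/2)*(1/45)*(88 + 5/7)) + 92*14 = (2231 + (1/2)*(1/45)*(621/7)) + 1288 = (2231 + 69/70) + 1288 = 156239/70 + 1288 = 246399/70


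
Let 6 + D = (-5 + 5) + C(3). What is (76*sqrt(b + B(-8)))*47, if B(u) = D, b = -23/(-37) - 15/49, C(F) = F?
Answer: 3572*I*sqrt(180079)/259 ≈ 5852.5*I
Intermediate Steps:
D = -3 (D = -6 + ((-5 + 5) + 3) = -6 + (0 + 3) = -6 + 3 = -3)
b = 572/1813 (b = -23*(-1/37) - 15*1/49 = 23/37 - 15/49 = 572/1813 ≈ 0.31550)
B(u) = -3
(76*sqrt(b + B(-8)))*47 = (76*sqrt(572/1813 - 3))*47 = (76*sqrt(-4867/1813))*47 = (76*(I*sqrt(180079)/259))*47 = (76*I*sqrt(180079)/259)*47 = 3572*I*sqrt(180079)/259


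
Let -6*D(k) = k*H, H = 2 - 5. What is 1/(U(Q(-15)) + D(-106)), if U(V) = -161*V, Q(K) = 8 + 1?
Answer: -1/1502 ≈ -0.00066578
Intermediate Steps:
Q(K) = 9
H = -3
D(k) = k/2 (D(k) = -k*(-3)/6 = -(-1)*k/2 = k/2)
1/(U(Q(-15)) + D(-106)) = 1/(-161*9 + (½)*(-106)) = 1/(-1449 - 53) = 1/(-1502) = -1/1502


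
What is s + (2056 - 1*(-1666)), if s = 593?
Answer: 4315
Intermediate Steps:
s + (2056 - 1*(-1666)) = 593 + (2056 - 1*(-1666)) = 593 + (2056 + 1666) = 593 + 3722 = 4315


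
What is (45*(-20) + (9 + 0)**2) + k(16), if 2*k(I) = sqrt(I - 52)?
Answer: -819 + 3*I ≈ -819.0 + 3.0*I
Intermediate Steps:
k(I) = sqrt(-52 + I)/2 (k(I) = sqrt(I - 52)/2 = sqrt(-52 + I)/2)
(45*(-20) + (9 + 0)**2) + k(16) = (45*(-20) + (9 + 0)**2) + sqrt(-52 + 16)/2 = (-900 + 9**2) + sqrt(-36)/2 = (-900 + 81) + (6*I)/2 = -819 + 3*I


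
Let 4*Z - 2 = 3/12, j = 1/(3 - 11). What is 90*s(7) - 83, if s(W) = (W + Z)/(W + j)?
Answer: 16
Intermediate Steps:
j = -1/8 (j = 1/(-8) = -1/8 ≈ -0.12500)
Z = 9/16 (Z = 1/2 + (3/12)/4 = 1/2 + (3*(1/12))/4 = 1/2 + (1/4)*(1/4) = 1/2 + 1/16 = 9/16 ≈ 0.56250)
s(W) = (9/16 + W)/(-1/8 + W) (s(W) = (W + 9/16)/(W - 1/8) = (9/16 + W)/(-1/8 + W))
90*s(7) - 83 = 90*((9 + 16*7)/(2*(-1 + 8*7))) - 83 = 90*((9 + 112)/(2*(-1 + 56))) - 83 = 90*((1/2)*121/55) - 83 = 90*((1/2)*(1/55)*121) - 83 = 90*(11/10) - 83 = 99 - 83 = 16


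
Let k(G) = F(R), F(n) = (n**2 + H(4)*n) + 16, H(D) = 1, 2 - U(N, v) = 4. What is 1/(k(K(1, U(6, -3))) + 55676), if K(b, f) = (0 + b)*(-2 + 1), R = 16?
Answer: 1/55964 ≈ 1.7869e-5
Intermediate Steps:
U(N, v) = -2 (U(N, v) = 2 - 1*4 = 2 - 4 = -2)
F(n) = 16 + n + n**2 (F(n) = (n**2 + 1*n) + 16 = (n**2 + n) + 16 = (n + n**2) + 16 = 16 + n + n**2)
K(b, f) = -b (K(b, f) = b*(-1) = -b)
k(G) = 288 (k(G) = 16 + 16 + 16**2 = 16 + 16 + 256 = 288)
1/(k(K(1, U(6, -3))) + 55676) = 1/(288 + 55676) = 1/55964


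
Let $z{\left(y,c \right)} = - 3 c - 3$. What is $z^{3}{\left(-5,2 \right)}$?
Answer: $-729$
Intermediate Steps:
$z{\left(y,c \right)} = -3 - 3 c$
$z^{3}{\left(-5,2 \right)} = \left(-3 - 6\right)^{3} = \left(-9\right)^{3} = -729$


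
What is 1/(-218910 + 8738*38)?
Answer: 1/113134 ≈ 8.8391e-6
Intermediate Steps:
1/(-218910 + 8738*38) = 1/(-218910 + 332044) = 1/113134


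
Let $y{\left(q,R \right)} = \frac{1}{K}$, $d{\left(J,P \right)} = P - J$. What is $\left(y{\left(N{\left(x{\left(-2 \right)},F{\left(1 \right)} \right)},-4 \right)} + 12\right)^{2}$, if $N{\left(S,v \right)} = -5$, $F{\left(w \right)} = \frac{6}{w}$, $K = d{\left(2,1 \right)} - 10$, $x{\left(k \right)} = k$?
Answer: $\frac{17161}{121} \approx 141.83$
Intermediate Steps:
$K = -11$ ($K = \left(1 - 2\right) - 10 = -1 - 10 = -11$)
$y{\left(q,R \right)} = - \frac{1}{11}$ ($y{\left(q,R \right)} = \frac{1}{-11} = - \frac{1}{11}$)
$\left(y{\left(N{\left(x{\left(-2 \right)},F{\left(1 \right)} \right)},-4 \right)} + 12\right)^{2} = \left(- \frac{1}{11} + 12\right)^{2} = \left(\frac{131}{11}\right)^{2} = \frac{17161}{121}$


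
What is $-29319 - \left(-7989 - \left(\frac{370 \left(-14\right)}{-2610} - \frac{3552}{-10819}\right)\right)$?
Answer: $- \frac{60224248156}{2823759} \approx -21328.0$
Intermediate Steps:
$-29319 - \left(-7989 - \left(\frac{370 \left(-14\right)}{-2610} - \frac{3552}{-10819}\right)\right) = -29319 - \left(-7989 - \left(\left(-5180\right) \left(- \frac{1}{2610}\right) - - \frac{3552}{10819}\right)\right) = -29319 - \left(-7989 - \left(\frac{518}{261} + \frac{3552}{10819}\right)\right) = -29319 - \left(-7989 - \frac{6531314}{2823759}\right) = -29319 - - \frac{22565541965}{2823759} = -29319 + \frac{22565541965}{2823759} = - \frac{60224248156}{2823759}$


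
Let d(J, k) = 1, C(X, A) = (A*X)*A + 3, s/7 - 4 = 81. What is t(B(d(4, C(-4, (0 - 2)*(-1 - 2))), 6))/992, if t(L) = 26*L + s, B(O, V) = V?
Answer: 751/992 ≈ 0.75706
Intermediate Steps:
s = 595 (s = 28 + 7*81 = 28 + 567 = 595)
C(X, A) = 3 + X*A² (C(X, A) = X*A² + 3 = 3 + X*A²)
t(L) = 595 + 26*L (t(L) = 26*L + 595 = 595 + 26*L)
t(B(d(4, C(-4, (0 - 2)*(-1 - 2))), 6))/992 = (595 + 26*6)/992 = (595 + 156)*(1/992) = 751*(1/992) = 751/992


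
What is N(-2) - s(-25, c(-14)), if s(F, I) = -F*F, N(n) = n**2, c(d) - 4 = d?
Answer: 629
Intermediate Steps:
c(d) = 4 + d
s(F, I) = -F**2
N(-2) - s(-25, c(-14)) = (-2)**2 - (-1)*(-25)**2 = 4 - (-1)*625 = 4 - 1*(-625) = 4 + 625 = 629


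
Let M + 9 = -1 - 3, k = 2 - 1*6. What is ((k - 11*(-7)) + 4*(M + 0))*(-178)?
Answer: -3738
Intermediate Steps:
k = -4 (k = 2 - 6 = -4)
M = -13 (M = -9 + (-1 - 3) = -9 - 4 = -13)
((k - 11*(-7)) + 4*(M + 0))*(-178) = ((-4 - 11*(-7)) + 4*(-13 + 0))*(-178) = ((-4 + 77) + 4*(-13))*(-178) = (73 - 52)*(-178) = 21*(-178) = -3738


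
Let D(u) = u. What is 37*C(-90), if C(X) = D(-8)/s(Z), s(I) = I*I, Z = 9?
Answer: -296/81 ≈ -3.6543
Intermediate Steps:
s(I) = I**2
C(X) = -8/81 (C(X) = -8/(9**2) = -8/81)
37*C(-90) = 37*(-8/81) = -296/81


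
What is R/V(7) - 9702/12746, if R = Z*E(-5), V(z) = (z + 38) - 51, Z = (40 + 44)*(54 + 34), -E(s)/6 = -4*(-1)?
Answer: 188432013/6373 ≈ 29567.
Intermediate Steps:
E(s) = -24 (E(s) = -(-24)*(-1) = -6*4 = -24)
Z = 7392 (Z = 84*88 = 7392)
V(z) = -13 + z (V(z) = (38 + z) - 51 = -13 + z)
R = -177408 (R = 7392*(-24) = -177408)
R/V(7) - 9702/12746 = -177408/(-13 + 7) - 9702/12746 = -177408/(-6) - 9702*1/12746 = -177408*(-1/6) - 4851/6373 = 29568 - 4851/6373 = 188432013/6373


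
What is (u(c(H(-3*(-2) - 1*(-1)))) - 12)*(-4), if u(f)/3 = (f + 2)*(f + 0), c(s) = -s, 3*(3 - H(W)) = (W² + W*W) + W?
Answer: -13008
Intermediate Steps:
H(W) = 3 - 2*W²/3 - W/3 (H(W) = 3 - ((W² + W*W) + W)/3 = 3 - ((W² + W²) + W)/3 = 3 - (2*W² + W)/3 = 3 - (W + 2*W²)/3 = 3 + (-2*W²/3 - W/3) = 3 - 2*W²/3 - W/3)
u(f) = 3*f*(2 + f) (u(f) = 3*((f + 2)*(f + 0)) = 3*((2 + f)*f) = 3*(f*(2 + f)) = 3*f*(2 + f))
(u(c(H(-3*(-2) - 1*(-1)))) - 12)*(-4) = (3*(-(3 - 2*(-3*(-2) - 1*(-1))²/3 - (-3*(-2) - 1*(-1))/3))*(2 - (3 - 2*(-3*(-2) - 1*(-1))²/3 - (-3*(-2) - 1*(-1))/3)) - 12)*(-4) = (3*(-(3 - 2*(6 + 1)²/3 - (6 + 1)/3))*(2 - (3 - 2*(6 + 1)²/3 - (6 + 1)/3)) - 12)*(-4) = (3*(-(3 - ⅔*7² - ⅓*7))*(2 - (3 - ⅔*7² - ⅓*7)) - 12)*(-4) = (3*(-(3 - ⅔*49 - 7/3))*(2 - (3 - ⅔*49 - 7/3)) - 12)*(-4) = (3*(-(3 - 98/3 - 7/3))*(2 - (3 - 98/3 - 7/3)) - 12)*(-4) = (3*(-1*(-32))*(2 - 1*(-32)) - 12)*(-4) = (3*32*(2 + 32) - 12)*(-4) = (3*32*34 - 12)*(-4) = (3264 - 12)*(-4) = 3252*(-4) = -13008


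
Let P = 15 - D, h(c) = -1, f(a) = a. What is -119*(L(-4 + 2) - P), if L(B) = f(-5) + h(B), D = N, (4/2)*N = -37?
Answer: 9401/2 ≈ 4700.5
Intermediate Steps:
N = -37/2 (N = (½)*(-37) = -37/2 ≈ -18.500)
D = -37/2 ≈ -18.500
P = 67/2 (P = 15 - 1*(-37/2) = 15 + 37/2 = 67/2 ≈ 33.500)
L(B) = -6 (L(B) = -5 - 1 = -6)
-119*(L(-4 + 2) - P) = -119*(-6 - 1*67/2) = -119*(-6 - 67/2) = -119*(-79/2) = 9401/2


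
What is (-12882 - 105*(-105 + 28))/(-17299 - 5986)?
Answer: 4797/23285 ≈ 0.20601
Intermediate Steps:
(-12882 - 105*(-105 + 28))/(-17299 - 5986) = (-12882 - 105*(-77))/(-23285) = (-12882 + 8085)*(-1/23285) = -4797*(-1/23285) = 4797/23285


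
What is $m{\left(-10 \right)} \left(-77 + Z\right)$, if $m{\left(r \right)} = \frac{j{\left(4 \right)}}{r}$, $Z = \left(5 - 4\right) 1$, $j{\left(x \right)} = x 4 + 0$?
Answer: $\frac{608}{5} \approx 121.6$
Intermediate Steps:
$j{\left(x \right)} = 4 x$ ($j{\left(x \right)} = 4 x + 0 = 4 x$)
$Z = 1$ ($Z = 1 \cdot 1 = 1$)
$m{\left(r \right)} = \frac{16}{r}$ ($m{\left(r \right)} = \frac{4 \cdot 4}{r} = \frac{16}{r}$)
$m{\left(-10 \right)} \left(-77 + Z\right) = \frac{16}{-10} \left(-77 + 1\right) = 16 \left(- \frac{1}{10}\right) \left(-76\right) = \left(- \frac{8}{5}\right) \left(-76\right) = \frac{608}{5}$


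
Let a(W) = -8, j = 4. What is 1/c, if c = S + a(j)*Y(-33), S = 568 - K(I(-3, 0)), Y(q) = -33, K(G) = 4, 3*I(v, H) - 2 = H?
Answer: 1/828 ≈ 0.0012077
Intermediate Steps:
I(v, H) = ⅔ + H/3
S = 564 (S = 568 - 1*4 = 568 - 4 = 564)
c = 828 (c = 564 - 8*(-33) = 564 + 264 = 828)
1/c = 1/828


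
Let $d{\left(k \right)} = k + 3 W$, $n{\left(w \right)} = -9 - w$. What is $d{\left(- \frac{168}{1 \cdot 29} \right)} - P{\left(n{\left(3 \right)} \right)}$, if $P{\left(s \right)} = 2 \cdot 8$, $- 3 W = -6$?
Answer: $- \frac{458}{29} \approx -15.793$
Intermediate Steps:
$W = 2$ ($W = \left(- \frac{1}{3}\right) \left(-6\right) = 2$)
$d{\left(k \right)} = 6 + k$ ($d{\left(k \right)} = k + 3 \cdot 2 = k + 6 = 6 + k$)
$P{\left(s \right)} = 16$
$d{\left(- \frac{168}{1 \cdot 29} \right)} - P{\left(n{\left(3 \right)} \right)} = \left(6 - \frac{168}{1 \cdot 29}\right) - 16 = \left(6 - \frac{168}{29}\right) - 16 = \frac{6}{29} - 16 = - \frac{458}{29}$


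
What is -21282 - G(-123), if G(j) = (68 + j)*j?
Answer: -28047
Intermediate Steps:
G(j) = j*(68 + j)
-21282 - G(-123) = -21282 - (-123)*(68 - 123) = -21282 - (-123)*(-55) = -21282 - 1*6765 = -21282 - 6765 = -28047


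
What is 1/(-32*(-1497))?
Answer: 1/47904 ≈ 2.0875e-5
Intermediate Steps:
1/(-32*(-1497)) = 1/47904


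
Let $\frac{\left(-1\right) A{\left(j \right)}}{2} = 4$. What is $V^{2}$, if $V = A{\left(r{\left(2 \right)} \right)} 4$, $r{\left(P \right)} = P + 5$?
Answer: $1024$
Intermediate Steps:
$r{\left(P \right)} = 5 + P$
$A{\left(j \right)} = -8$ ($A{\left(j \right)} = \left(-2\right) 4 = -8$)
$V = -32$ ($V = \left(-8\right) 4 = -32$)
$V^{2} = \left(-32\right)^{2} = 1024$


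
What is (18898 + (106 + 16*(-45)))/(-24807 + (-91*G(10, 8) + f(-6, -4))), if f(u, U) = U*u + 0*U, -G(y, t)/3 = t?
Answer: -18284/22599 ≈ -0.80906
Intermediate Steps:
G(y, t) = -3*t
f(u, U) = U*u (f(u, U) = U*u + 0 = U*u)
(18898 + (106 + 16*(-45)))/(-24807 + (-91*G(10, 8) + f(-6, -4))) = (18898 + (106 + 16*(-45)))/(-24807 + (-(-273)*8 - 4*(-6))) = (18898 + (106 - 720))/(-24807 + (-91*(-24) + 24)) = (18898 - 614)/(-24807 + (2184 + 24)) = 18284/(-24807 + 2208) = 18284/(-22599) = 18284*(-1/22599) = -18284/22599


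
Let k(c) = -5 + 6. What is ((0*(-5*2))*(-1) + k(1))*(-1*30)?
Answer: -30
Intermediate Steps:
k(c) = 1
((0*(-5*2))*(-1) + k(1))*(-1*30) = ((0*(-5*2))*(-1) + 1)*(-1*30) = ((0*(-10))*(-1) + 1)*(-30) = (0*(-1) + 1)*(-30) = (0 + 1)*(-30) = 1*(-30) = -30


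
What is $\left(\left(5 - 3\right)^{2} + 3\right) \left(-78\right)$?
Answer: $-546$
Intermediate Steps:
$\left(\left(5 - 3\right)^{2} + 3\right) \left(-78\right) = \left(2^{2} + 3\right) \left(-78\right) = \left(4 + 3\right) \left(-78\right) = 7 \left(-78\right) = -546$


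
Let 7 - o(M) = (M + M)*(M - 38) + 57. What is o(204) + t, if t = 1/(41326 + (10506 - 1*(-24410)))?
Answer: -5167530275/76242 ≈ -67778.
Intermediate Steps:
o(M) = -50 - 2*M*(-38 + M) (o(M) = 7 - ((M + M)*(M - 38) + 57) = 7 - ((2*M)*(-38 + M) + 57) = 7 - (2*M*(-38 + M) + 57) = 7 - (57 + 2*M*(-38 + M)) = 7 + (-57 - 2*M*(-38 + M)) = -50 - 2*M*(-38 + M))
t = 1/76242 (t = 1/(41326 + (10506 + 24410)) = 1/(41326 + 34916) = 1/76242 ≈ 1.3116e-5)
o(204) + t = (-50 - 2*204² + 76*204) + 1/76242 = (-50 - 2*41616 + 15504) + 1/76242 = (-50 - 83232 + 15504) + 1/76242 = -67778 + 1/76242 = -5167530275/76242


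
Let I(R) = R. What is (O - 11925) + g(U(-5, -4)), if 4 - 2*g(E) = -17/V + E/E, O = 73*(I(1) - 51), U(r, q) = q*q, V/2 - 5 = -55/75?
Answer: -3986561/256 ≈ -15573.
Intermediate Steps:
V = 128/15 (V = 10 + 2*(-55/75) = 10 + 2*(-55*1/75) = 10 + 2*(-11/15) = 10 - 22/15 = 128/15 ≈ 8.5333)
U(r, q) = q**2
O = -3650 (O = 73*(1 - 51) = 73*(-50) = -3650)
g(E) = 639/256 (g(E) = 2 - (-17/128/15 + E/E)/2 = 2 - (-17*15/128 + 1)/2 = 2 - (-255/128 + 1)/2 = 2 - 1/2*(-127/128) = 2 + 127/256 = 639/256)
(O - 11925) + g(U(-5, -4)) = (-3650 - 11925) + 639/256 = -15575 + 639/256 = -3986561/256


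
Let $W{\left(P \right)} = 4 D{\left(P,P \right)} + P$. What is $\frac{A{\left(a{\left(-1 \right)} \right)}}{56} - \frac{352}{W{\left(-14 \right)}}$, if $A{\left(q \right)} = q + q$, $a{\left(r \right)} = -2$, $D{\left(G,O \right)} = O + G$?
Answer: $\frac{49}{18} \approx 2.7222$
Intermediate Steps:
$D{\left(G,O \right)} = G + O$
$W{\left(P \right)} = 9 P$ ($W{\left(P \right)} = 4 \left(P + P\right) + P = 4 \cdot 2 P + P = 8 P + P = 9 P$)
$A{\left(q \right)} = 2 q$
$\frac{A{\left(a{\left(-1 \right)} \right)}}{56} - \frac{352}{W{\left(-14 \right)}} = \frac{2 \left(-2\right)}{56} - \frac{352}{9 \left(-14\right)} = \left(-4\right) \frac{1}{56} - \frac{352}{-126} = - \frac{1}{14} - - \frac{176}{63} = - \frac{1}{14} + \frac{176}{63} = \frac{49}{18}$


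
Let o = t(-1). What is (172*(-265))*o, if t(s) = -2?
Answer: 91160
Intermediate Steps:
o = -2
(172*(-265))*o = (172*(-265))*(-2) = -45580*(-2) = 91160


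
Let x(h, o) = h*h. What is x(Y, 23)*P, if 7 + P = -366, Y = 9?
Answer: -30213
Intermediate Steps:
x(h, o) = h²
P = -373 (P = -7 - 366 = -373)
x(Y, 23)*P = 9²*(-373) = 81*(-373) = -30213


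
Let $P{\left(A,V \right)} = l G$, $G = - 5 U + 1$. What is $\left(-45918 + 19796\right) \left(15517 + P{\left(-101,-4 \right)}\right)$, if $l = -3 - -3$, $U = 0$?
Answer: $-405335074$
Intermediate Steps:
$G = 1$ ($G = \left(-5\right) 0 + 1 = 0 + 1 = 1$)
$l = 0$ ($l = -3 + 3 = 0$)
$P{\left(A,V \right)} = 0$ ($P{\left(A,V \right)} = 0 \cdot 1 = 0$)
$\left(-45918 + 19796\right) \left(15517 + P{\left(-101,-4 \right)}\right) = \left(-45918 + 19796\right) \left(15517 + 0\right) = \left(-26122\right) 15517 = -405335074$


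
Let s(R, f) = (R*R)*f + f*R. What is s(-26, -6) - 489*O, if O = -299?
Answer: 142311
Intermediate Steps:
s(R, f) = R*f + f*R² (s(R, f) = R²*f + R*f = f*R² + R*f = R*f + f*R²)
s(-26, -6) - 489*O = -26*(-6)*(1 - 26) - 489*(-299) = -26*(-6)*(-25) + 146211 = -3900 + 146211 = 142311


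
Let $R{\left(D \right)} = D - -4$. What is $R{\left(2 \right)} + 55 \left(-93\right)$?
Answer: $-5109$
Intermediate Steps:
$R{\left(D \right)} = 4 + D$ ($R{\left(D \right)} = D + 4 = 4 + D$)
$R{\left(2 \right)} + 55 \left(-93\right) = \left(4 + 2\right) + 55 \left(-93\right) = 6 - 5115 = -5109$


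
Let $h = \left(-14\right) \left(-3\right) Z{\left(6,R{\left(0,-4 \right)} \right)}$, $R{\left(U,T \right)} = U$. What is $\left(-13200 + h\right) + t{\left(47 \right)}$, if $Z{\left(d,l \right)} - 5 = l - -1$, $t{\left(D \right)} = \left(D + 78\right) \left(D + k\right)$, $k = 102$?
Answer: $5677$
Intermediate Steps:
$t{\left(D \right)} = \left(78 + D\right) \left(102 + D\right)$ ($t{\left(D \right)} = \left(D + 78\right) \left(D + 102\right) = \left(78 + D\right) \left(102 + D\right)$)
$Z{\left(d,l \right)} = 6 + l$ ($Z{\left(d,l \right)} = 5 + \left(l - -1\right) = 5 + \left(l + 1\right) = 5 + \left(1 + l\right) = 6 + l$)
$h = 252$ ($h = \left(-14\right) \left(-3\right) \left(6 + 0\right) = 42 \cdot 6 = 252$)
$\left(-13200 + h\right) + t{\left(47 \right)} = \left(-13200 + 252\right) + \left(7956 + 47^{2} + 180 \cdot 47\right) = -12948 + \left(7956 + 2209 + 8460\right) = -12948 + 18625 = 5677$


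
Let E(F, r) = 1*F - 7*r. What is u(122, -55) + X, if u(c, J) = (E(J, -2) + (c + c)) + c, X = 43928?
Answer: 44253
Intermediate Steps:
E(F, r) = F - 7*r
u(c, J) = 14 + J + 3*c (u(c, J) = ((J - 7*(-2)) + (c + c)) + c = ((J + 14) + 2*c) + c = ((14 + J) + 2*c) + c = (14 + J + 2*c) + c = 14 + J + 3*c)
u(122, -55) + X = (14 - 55 + 3*122) + 43928 = (14 - 55 + 366) + 43928 = 325 + 43928 = 44253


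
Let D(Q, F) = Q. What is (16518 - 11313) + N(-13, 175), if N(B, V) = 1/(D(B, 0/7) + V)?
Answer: 843211/162 ≈ 5205.0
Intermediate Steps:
N(B, V) = 1/(B + V)
(16518 - 11313) + N(-13, 175) = (16518 - 11313) + 1/(-13 + 175) = 5205 + 1/162 = 843211/162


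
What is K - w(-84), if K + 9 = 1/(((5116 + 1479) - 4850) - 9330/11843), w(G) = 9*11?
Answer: -2230912297/20656705 ≈ -108.00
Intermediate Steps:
w(G) = 99
K = -185898502/20656705 (K = -9 + 1/(((5116 + 1479) - 4850) - 9330/11843) = -9 + 1/((6595 - 4850) - 9330*1/11843) = -9 + 1/(1745 - 9330/11843) = -9 + 1/(20656705/11843) = -9 + 11843/20656705 = -185898502/20656705 ≈ -8.9994)
K - w(-84) = -185898502/20656705 - 1*99 = -185898502/20656705 - 99 = -2230912297/20656705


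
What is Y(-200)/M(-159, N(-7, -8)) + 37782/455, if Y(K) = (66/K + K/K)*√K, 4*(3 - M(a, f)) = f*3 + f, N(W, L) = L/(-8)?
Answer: 37782/455 + 67*I*√2/20 ≈ 83.037 + 4.7376*I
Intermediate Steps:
N(W, L) = -L/8 (N(W, L) = L*(-⅛) = -L/8)
M(a, f) = 3 - f (M(a, f) = 3 - (f*3 + f)/4 = 3 - (3*f + f)/4 = 3 - f)
Y(K) = √K*(1 + 66/K) (Y(K) = (66/K + 1)*√K = (1 + 66/K)*√K = √K*(1 + 66/K))
Y(-200)/M(-159, N(-7, -8)) + 37782/455 = ((66 - 200)/√(-200))/(3 - (-1)*(-8)/8) + 37782/455 = (-I*√2/20*(-134))/(3 - 1*1) + 37782*(1/455) = (67*I*√2/10)/(3 - 1) + 37782/455 = (67*I*√2/10)/2 + 37782/455 = (67*I*√2/10)*(½) + 37782/455 = 67*I*√2/20 + 37782/455 = 37782/455 + 67*I*√2/20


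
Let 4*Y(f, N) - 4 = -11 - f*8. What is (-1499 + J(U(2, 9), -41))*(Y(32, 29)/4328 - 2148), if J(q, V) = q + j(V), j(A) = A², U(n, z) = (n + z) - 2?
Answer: -7102609849/17312 ≈ -4.1027e+5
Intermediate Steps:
Y(f, N) = -7/4 - 2*f (Y(f, N) = 1 + (-11 - f*8)/4 = 1 + (-11 - 8*f)/4 = 1 + (-11/4 - 2*f) = -7/4 - 2*f)
U(n, z) = -2 + n + z
J(q, V) = q + V²
(-1499 + J(U(2, 9), -41))*(Y(32, 29)/4328 - 2148) = (-1499 + ((-2 + 2 + 9) + (-41)²))*((-7/4 - 2*32)/4328 - 2148) = (-1499 + (9 + 1681))*((-7/4 - 64)*(1/4328) - 2148) = (-1499 + 1690)*(-263/4*1/4328 - 2148) = 191*(-263/17312 - 2148) = 191*(-37186439/17312) = -7102609849/17312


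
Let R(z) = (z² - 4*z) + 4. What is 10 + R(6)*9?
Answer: 154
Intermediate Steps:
R(z) = 4 + z² - 4*z
10 + R(6)*9 = 10 + (4 + 6² - 4*6)*9 = 10 + (4 + 36 - 24)*9 = 10 + 16*9 = 10 + 144 = 154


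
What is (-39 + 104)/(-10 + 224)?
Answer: 65/214 ≈ 0.30374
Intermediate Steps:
(-39 + 104)/(-10 + 224) = 65/214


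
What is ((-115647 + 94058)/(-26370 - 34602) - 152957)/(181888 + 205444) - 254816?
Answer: -6017847616759079/23616406704 ≈ -2.5482e+5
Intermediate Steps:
((-115647 + 94058)/(-26370 - 34602) - 152957)/(181888 + 205444) - 254816 = (-21589/(-60972) - 152957)/387332 - 254816 = (-21589*(-1/60972) - 152957)*(1/387332) - 254816 = (21589/60972 - 152957)*(1/387332) - 254816 = -9326072615/60972*1/387332 - 254816 = -9326072615/23616406704 - 254816 = -6017847616759079/23616406704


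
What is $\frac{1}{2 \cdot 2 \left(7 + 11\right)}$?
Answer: $\frac{1}{72} \approx 0.013889$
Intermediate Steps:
$\frac{1}{2 \cdot 2 \left(7 + 11\right)} = \frac{1}{4 \cdot 18} = \frac{1}{72}$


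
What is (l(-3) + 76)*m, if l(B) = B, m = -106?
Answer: -7738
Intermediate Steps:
(l(-3) + 76)*m = (-3 + 76)*(-106) = 73*(-106) = -7738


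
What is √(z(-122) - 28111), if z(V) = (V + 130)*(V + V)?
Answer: I*√30063 ≈ 173.39*I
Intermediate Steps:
z(V) = 2*V*(130 + V) (z(V) = (130 + V)*(2*V) = 2*V*(130 + V))
√(z(-122) - 28111) = √(2*(-122)*(130 - 122) - 28111) = √(2*(-122)*8 - 28111) = √(-1952 - 28111) = √(-30063) = I*√30063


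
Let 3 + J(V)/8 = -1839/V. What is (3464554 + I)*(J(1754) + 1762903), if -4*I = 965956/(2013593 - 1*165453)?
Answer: 9899248273810294540417/1620818780 ≈ 6.1076e+12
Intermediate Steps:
J(V) = -24 - 14712/V (J(V) = -24 + 8*(-1839/V) = -24 - 14712/V)
I = -241489/1848140 (I = -241489/(2013593 - 1*165453) = -241489/(2013593 - 165453) = -241489/1848140 ≈ -0.13067)
(3464554 + I)*(J(1754) + 1762903) = (3464554 - 241489/1848140)*((-24 - 14712/1754) + 1762903) = 6402980588071*((-24 - 14712*1/1754) + 1762903)/1848140 = 6402980588071*((-24 - 7356/877) + 1762903)/1848140 = 6402980588071*(-28404/877 + 1762903)/1848140 = (6402980588071/1848140)*(1546037527/877) = 9899248273810294540417/1620818780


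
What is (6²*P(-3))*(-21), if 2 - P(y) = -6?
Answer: -6048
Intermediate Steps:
P(y) = 8 (P(y) = 2 - 1*(-6) = 2 + 6 = 8)
(6²*P(-3))*(-21) = (6²*8)*(-21) = (36*8)*(-21) = 288*(-21) = -6048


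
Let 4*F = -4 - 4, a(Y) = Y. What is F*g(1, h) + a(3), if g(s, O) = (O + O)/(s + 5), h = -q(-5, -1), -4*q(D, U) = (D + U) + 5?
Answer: 19/6 ≈ 3.1667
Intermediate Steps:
q(D, U) = -5/4 - D/4 - U/4 (q(D, U) = -((D + U) + 5)/4 = -(5 + D + U)/4 = -5/4 - D/4 - U/4)
F = -2 (F = (-4 - 4)/4 = (1/4)*(-8) = -2)
h = -1/4 (h = -(-5/4 - 1/4*(-5) - 1/4*(-1)) = -(-5/4 + 5/4 + 1/4) = -1*1/4 = -1/4 ≈ -0.25000)
g(s, O) = 2*O/(5 + s) (g(s, O) = (2*O)/(5 + s) = 2*O/(5 + s))
F*g(1, h) + a(3) = -4*(-1)/(4*(5 + 1)) + 3 = -4*(-1)/(4*6) + 3 = -2*(-1/12) + 3 = 1/6 + 3 = 19/6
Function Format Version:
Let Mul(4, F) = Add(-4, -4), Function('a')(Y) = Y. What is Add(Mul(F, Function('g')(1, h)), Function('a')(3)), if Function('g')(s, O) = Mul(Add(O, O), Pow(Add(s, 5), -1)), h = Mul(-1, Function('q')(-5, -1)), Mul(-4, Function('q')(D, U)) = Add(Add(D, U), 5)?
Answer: Rational(19, 6) ≈ 3.1667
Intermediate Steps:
Function('q')(D, U) = Add(Rational(-5, 4), Mul(Rational(-1, 4), D), Mul(Rational(-1, 4), U)) (Function('q')(D, U) = Mul(Rational(-1, 4), Add(Add(D, U), 5)) = Mul(Rational(-1, 4), Add(5, D, U)) = Add(Rational(-5, 4), Mul(Rational(-1, 4), D), Mul(Rational(-1, 4), U)))
F = -2 (F = Mul(Rational(1, 4), Add(-4, -4)) = Mul(Rational(1, 4), -8) = -2)
h = Rational(-1, 4) (h = Mul(-1, Add(Rational(-5, 4), Mul(Rational(-1, 4), -5), Mul(Rational(-1, 4), -1))) = Mul(-1, Add(Rational(-5, 4), Rational(5, 4), Rational(1, 4))) = Mul(-1, Rational(1, 4)) = Rational(-1, 4) ≈ -0.25000)
Function('g')(s, O) = Mul(2, O, Pow(Add(5, s), -1)) (Function('g')(s, O) = Mul(Mul(2, O), Pow(Add(5, s), -1)) = Mul(2, O, Pow(Add(5, s), -1)))
Add(Mul(F, Function('g')(1, h)), Function('a')(3)) = Add(Mul(-2, Mul(2, Rational(-1, 4), Pow(Add(5, 1), -1))), 3) = Add(Mul(-2, Mul(2, Rational(-1, 4), Pow(6, -1))), 3) = Add(Mul(-2, Mul(2, Rational(-1, 4), Rational(1, 6))), 3) = Add(Mul(-2, Rational(-1, 12)), 3) = Add(Rational(1, 6), 3) = Rational(19, 6)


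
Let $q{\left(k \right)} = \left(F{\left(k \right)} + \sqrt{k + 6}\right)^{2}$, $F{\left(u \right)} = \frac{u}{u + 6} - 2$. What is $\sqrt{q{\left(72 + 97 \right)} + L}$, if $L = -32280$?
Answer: $\frac{\sqrt{-983182864 - 316750 \sqrt{7}}}{175} \approx 179.25 i$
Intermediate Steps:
$F{\left(u \right)} = -2 + \frac{u}{6 + u}$ ($F{\left(u \right)} = \frac{u}{6 + u} - 2 = -2 + \frac{u}{6 + u}$)
$q{\left(k \right)} = \left(\sqrt{6 + k} + \frac{-12 - k}{6 + k}\right)^{2}$ ($q{\left(k \right)} = \left(\frac{-12 - k}{6 + k} + \sqrt{k + 6}\right)^{2} = \left(\frac{-12 - k}{6 + k} + \sqrt{6 + k}\right)^{2} = \left(\sqrt{6 + k} + \frac{-12 - k}{6 + k}\right)^{2}$)
$\sqrt{q{\left(72 + 97 \right)} + L} = \sqrt{\frac{\left(-12 + \left(6 + \left(72 + 97\right)\right)^{\frac{3}{2}} - \left(72 + 97\right)\right)^{2}}{\left(6 + \left(72 + 97\right)\right)^{2}} - 32280} = \sqrt{\frac{\left(-12 + \left(6 + 169\right)^{\frac{3}{2}} - 169\right)^{2}}{\left(6 + 169\right)^{2}} - 32280} = \sqrt{\frac{\left(-12 + 175^{\frac{3}{2}} - 169\right)^{2}}{30625} - 32280} = \sqrt{\frac{\left(-12 + 875 \sqrt{7} - 169\right)^{2}}{30625} - 32280} = \sqrt{\frac{\left(-181 + 875 \sqrt{7}\right)^{2}}{30625} - 32280} = \sqrt{-32280 + \frac{\left(-181 + 875 \sqrt{7}\right)^{2}}{30625}}$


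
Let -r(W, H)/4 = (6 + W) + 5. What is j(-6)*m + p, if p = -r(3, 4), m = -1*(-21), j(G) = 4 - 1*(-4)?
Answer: 224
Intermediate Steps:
r(W, H) = -44 - 4*W (r(W, H) = -4*((6 + W) + 5) = -4*(11 + W) = -44 - 4*W)
j(G) = 8 (j(G) = 4 + 4 = 8)
m = 21
p = 56 (p = -(-44 - 4*3) = -(-44 - 12) = -1*(-56) = 56)
j(-6)*m + p = 8*21 + 56 = 168 + 56 = 224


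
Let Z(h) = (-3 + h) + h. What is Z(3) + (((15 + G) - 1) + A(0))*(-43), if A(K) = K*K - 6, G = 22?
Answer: -1287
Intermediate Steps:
Z(h) = -3 + 2*h
A(K) = -6 + K² (A(K) = K² - 6 = -6 + K²)
Z(3) + (((15 + G) - 1) + A(0))*(-43) = (-3 + 2*3) + (((15 + 22) - 1) + (-6 + 0²))*(-43) = (-3 + 6) + ((37 - 1) + (-6 + 0))*(-43) = 3 + (36 - 6)*(-43) = 3 + 30*(-43) = 3 - 1290 = -1287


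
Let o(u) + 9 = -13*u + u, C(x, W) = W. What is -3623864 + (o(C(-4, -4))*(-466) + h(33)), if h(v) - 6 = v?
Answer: -3641999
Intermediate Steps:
h(v) = 6 + v
o(u) = -9 - 12*u (o(u) = -9 + (-13*u + u) = -9 - 12*u)
-3623864 + (o(C(-4, -4))*(-466) + h(33)) = -3623864 + ((-9 - 12*(-4))*(-466) + (6 + 33)) = -3623864 + ((-9 + 48)*(-466) + 39) = -3623864 + (39*(-466) + 39) = -3623864 + (-18174 + 39) = -3623864 - 18135 = -3641999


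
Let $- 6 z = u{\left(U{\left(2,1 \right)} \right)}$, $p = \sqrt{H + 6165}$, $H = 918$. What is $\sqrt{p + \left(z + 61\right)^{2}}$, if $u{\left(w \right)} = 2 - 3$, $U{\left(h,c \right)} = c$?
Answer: $\frac{\sqrt{134689 + 108 \sqrt{787}}}{6} \approx 61.851$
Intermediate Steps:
$p = 3 \sqrt{787}$ ($p = \sqrt{918 + 6165} = \sqrt{7083} = 3 \sqrt{787} \approx 84.161$)
$u{\left(w \right)} = -1$ ($u{\left(w \right)} = 2 - 3 = -1$)
$z = \frac{1}{6}$ ($z = \left(- \frac{1}{6}\right) \left(-1\right) = \frac{1}{6} \approx 0.16667$)
$\sqrt{p + \left(z + 61\right)^{2}} = \sqrt{3 \sqrt{787} + \left(\frac{1}{6} + 61\right)^{2}} = \sqrt{3 \sqrt{787} + \left(\frac{367}{6}\right)^{2}} = \sqrt{3 \sqrt{787} + \frac{134689}{36}} = \sqrt{\frac{134689}{36} + 3 \sqrt{787}}$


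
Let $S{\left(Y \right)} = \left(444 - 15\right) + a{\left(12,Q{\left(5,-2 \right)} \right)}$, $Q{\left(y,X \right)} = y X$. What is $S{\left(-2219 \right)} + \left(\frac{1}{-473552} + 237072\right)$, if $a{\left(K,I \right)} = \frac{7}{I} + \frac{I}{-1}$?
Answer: $\frac{562367387923}{2367760} \approx 2.3751 \cdot 10^{5}$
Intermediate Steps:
$Q{\left(y,X \right)} = X y$
$a{\left(K,I \right)} = - I + \frac{7}{I}$ ($a{\left(K,I \right)} = \frac{7}{I} + I \left(-1\right) = \frac{7}{I} - I = - I + \frac{7}{I}$)
$S{\left(Y \right)} = \frac{4383}{10}$ ($S{\left(Y \right)} = \left(444 - 15\right) + \left(- \left(-2\right) 5 + \frac{7}{\left(-2\right) 5}\right) = 429 + \left(\left(-1\right) \left(-10\right) + \frac{7}{-10}\right) = 429 + \left(10 + 7 \left(- \frac{1}{10}\right)\right) = 429 + \left(10 - \frac{7}{10}\right) = 429 + \frac{93}{10} = \frac{4383}{10}$)
$S{\left(-2219 \right)} + \left(\frac{1}{-473552} + 237072\right) = \frac{4383}{10} + \left(\frac{1}{-473552} + 237072\right) = \frac{4383}{10} + \left(- \frac{1}{473552} + 237072\right) = \frac{4383}{10} + \frac{112265919743}{473552} = \frac{562367387923}{2367760}$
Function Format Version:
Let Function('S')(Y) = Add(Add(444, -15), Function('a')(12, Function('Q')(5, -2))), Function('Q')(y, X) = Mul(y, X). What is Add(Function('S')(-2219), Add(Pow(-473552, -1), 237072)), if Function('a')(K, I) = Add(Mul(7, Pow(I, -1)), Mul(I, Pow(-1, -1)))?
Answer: Rational(562367387923, 2367760) ≈ 2.3751e+5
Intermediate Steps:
Function('Q')(y, X) = Mul(X, y)
Function('a')(K, I) = Add(Mul(-1, I), Mul(7, Pow(I, -1))) (Function('a')(K, I) = Add(Mul(7, Pow(I, -1)), Mul(I, -1)) = Add(Mul(7, Pow(I, -1)), Mul(-1, I)) = Add(Mul(-1, I), Mul(7, Pow(I, -1))))
Function('S')(Y) = Rational(4383, 10) (Function('S')(Y) = Add(Add(444, -15), Add(Mul(-1, Mul(-2, 5)), Mul(7, Pow(Mul(-2, 5), -1)))) = Add(429, Add(Mul(-1, -10), Mul(7, Pow(-10, -1)))) = Add(429, Add(10, Mul(7, Rational(-1, 10)))) = Add(429, Add(10, Rational(-7, 10))) = Add(429, Rational(93, 10)) = Rational(4383, 10))
Add(Function('S')(-2219), Add(Pow(-473552, -1), 237072)) = Add(Rational(4383, 10), Add(Pow(-473552, -1), 237072)) = Add(Rational(4383, 10), Add(Rational(-1, 473552), 237072)) = Add(Rational(4383, 10), Rational(112265919743, 473552)) = Rational(562367387923, 2367760)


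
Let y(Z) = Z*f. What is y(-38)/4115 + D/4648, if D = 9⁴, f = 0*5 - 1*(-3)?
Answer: 26468643/19126520 ≈ 1.3839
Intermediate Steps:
f = 3 (f = 0 + 3 = 3)
D = 6561
y(Z) = 3*Z (y(Z) = Z*3 = 3*Z)
y(-38)/4115 + D/4648 = (3*(-38))/4115 + 6561/4648 = -114*1/4115 + 6561*(1/4648) = -114/4115 + 6561/4648 = 26468643/19126520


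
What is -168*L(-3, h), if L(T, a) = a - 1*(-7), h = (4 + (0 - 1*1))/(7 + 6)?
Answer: -15792/13 ≈ -1214.8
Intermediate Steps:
h = 3/13 (h = (4 + (0 - 1))/13 = (4 - 1)*(1/13) = 3*(1/13) = 3/13 ≈ 0.23077)
L(T, a) = 7 + a (L(T, a) = a + 7 = 7 + a)
-168*L(-3, h) = -168*(7 + 3/13) = -168*94/13 = -15792/13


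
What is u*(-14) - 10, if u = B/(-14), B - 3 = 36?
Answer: 29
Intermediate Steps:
B = 39 (B = 3 + 36 = 39)
u = -39/14 (u = 39/(-14) = 39*(-1/14) = -39/14 ≈ -2.7857)
u*(-14) - 10 = -39/14*(-14) - 10 = 39 - 10 = 29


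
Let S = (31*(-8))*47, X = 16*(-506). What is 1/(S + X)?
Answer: -1/19752 ≈ -5.0628e-5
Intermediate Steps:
X = -8096
S = -11656 (S = -248*47 = -11656)
1/(S + X) = 1/(-11656 - 8096) = 1/(-19752) = -1/19752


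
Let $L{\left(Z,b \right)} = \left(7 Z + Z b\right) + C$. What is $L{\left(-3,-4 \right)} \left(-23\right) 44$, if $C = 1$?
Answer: $8096$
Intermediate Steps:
$L{\left(Z,b \right)} = 1 + 7 Z + Z b$ ($L{\left(Z,b \right)} = \left(7 Z + Z b\right) + 1 = 1 + 7 Z + Z b$)
$L{\left(-3,-4 \right)} \left(-23\right) 44 = \left(1 + 7 \left(-3\right) - -12\right) \left(-23\right) 44 = \left(1 - 21 + 12\right) \left(-23\right) 44 = \left(-8\right) \left(-23\right) 44 = 184 \cdot 44 = 8096$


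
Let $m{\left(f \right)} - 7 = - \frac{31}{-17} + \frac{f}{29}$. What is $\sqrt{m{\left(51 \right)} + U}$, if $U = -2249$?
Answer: $\frac{2 i \sqrt{136011305}}{493} \approx 47.312 i$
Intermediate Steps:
$m{\left(f \right)} = \frac{150}{17} + \frac{f}{29}$ ($m{\left(f \right)} = 7 + \left(- \frac{31}{-17} + \frac{f}{29}\right) = 7 + \left(\left(-31\right) \left(- \frac{1}{17}\right) + f \frac{1}{29}\right) = 7 + \left(\frac{31}{17} + \frac{f}{29}\right) = \frac{150}{17} + \frac{f}{29}$)
$\sqrt{m{\left(51 \right)} + U} = \sqrt{\left(\frac{150}{17} + \frac{1}{29} \cdot 51\right) - 2249} = \sqrt{\left(\frac{150}{17} + \frac{51}{29}\right) - 2249} = \sqrt{\frac{5217}{493} - 2249} = \sqrt{- \frac{1103540}{493}} = \frac{2 i \sqrt{136011305}}{493}$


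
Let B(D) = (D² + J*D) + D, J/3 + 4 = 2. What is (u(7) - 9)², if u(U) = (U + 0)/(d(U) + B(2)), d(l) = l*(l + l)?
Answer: 674041/8464 ≈ 79.636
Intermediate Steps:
J = -6 (J = -12 + 3*2 = -12 + 6 = -6)
B(D) = D² - 5*D (B(D) = (D² - 6*D) + D = D² - 5*D)
d(l) = 2*l² (d(l) = l*(2*l) = 2*l²)
u(U) = U/(-6 + 2*U²) (u(U) = (U + 0)/(2*U² + 2*(-5 + 2)) = U/(2*U² + 2*(-3)) = U/(2*U² - 6) = U/(-6 + 2*U²))
(u(7) - 9)² = ((½)*7/(-3 + 7²) - 9)² = ((½)*7/(-3 + 49) - 9)² = ((½)*7/46 - 9)² = ((½)*7*(1/46) - 9)² = (7/92 - 9)² = (-821/92)² = 674041/8464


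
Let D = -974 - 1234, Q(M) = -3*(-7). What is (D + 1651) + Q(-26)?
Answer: -536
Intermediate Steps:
Q(M) = 21
D = -2208
(D + 1651) + Q(-26) = (-2208 + 1651) + 21 = -557 + 21 = -536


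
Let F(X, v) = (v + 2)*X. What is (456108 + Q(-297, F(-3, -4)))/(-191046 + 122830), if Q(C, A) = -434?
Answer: -227837/34108 ≈ -6.6799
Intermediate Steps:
F(X, v) = X*(2 + v) (F(X, v) = (2 + v)*X = X*(2 + v))
(456108 + Q(-297, F(-3, -4)))/(-191046 + 122830) = (456108 - 434)/(-191046 + 122830) = 455674/(-68216) = 455674*(-1/68216) = -227837/34108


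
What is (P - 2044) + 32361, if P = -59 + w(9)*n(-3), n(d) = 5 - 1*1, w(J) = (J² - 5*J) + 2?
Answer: 30410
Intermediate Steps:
w(J) = 2 + J² - 5*J
n(d) = 4 (n(d) = 5 - 1 = 4)
P = 93 (P = -59 + (2 + 9² - 5*9)*4 = -59 + (2 + 81 - 45)*4 = -59 + 38*4 = -59 + 152 = 93)
(P - 2044) + 32361 = (93 - 2044) + 32361 = -1951 + 32361 = 30410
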